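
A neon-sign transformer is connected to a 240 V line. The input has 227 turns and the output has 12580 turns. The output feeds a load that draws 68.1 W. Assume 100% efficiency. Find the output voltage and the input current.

V_out ≈ 13300 V, I_in ≈ 0.284 A

V_out = V_in × N_out/N_in = 240 × 12580/227 = 13300 V.
I_out = P/V_out = 68.1/13300 = 0.0051201 A.
I_in = I_out × N_out/N_in = 0.0051201 × 12580/227 = 0.284 A.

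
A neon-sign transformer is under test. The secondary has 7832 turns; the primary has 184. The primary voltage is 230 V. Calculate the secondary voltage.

V_s ≈ 9790 V

V_s/V_p = N_s/N_p, so V_s = 230 × 7832/184 = 9790 V.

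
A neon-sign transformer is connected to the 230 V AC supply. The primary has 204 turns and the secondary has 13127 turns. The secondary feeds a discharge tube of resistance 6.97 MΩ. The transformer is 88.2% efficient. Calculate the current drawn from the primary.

I_p ≈ 0.155 A

V_s = 230 × 13127/204 = 14800 V.
I_s = V_s/R = 14800/(6.97×10^6) = 0.0021234 A.
P_out = V_s I_s = 14800 × 0.0021234 = 31.426 W.
P_in = P_out/η = 31.426/0.882 = 35.631 W.
I_p = P_in/V_p = 35.631/230 = 0.155 A.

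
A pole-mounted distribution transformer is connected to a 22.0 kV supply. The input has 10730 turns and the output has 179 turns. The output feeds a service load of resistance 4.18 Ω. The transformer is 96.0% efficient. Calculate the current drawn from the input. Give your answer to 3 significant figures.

I_in ≈ 1.53 A

V_out = 22000 × 179/10730 = 367.01 V.
I_out = V_out/R = 367.01/4.18 = 87.801 A.
P_out = V_out I_out = 367.01 × 87.801 = 32224 W.
P_in = P_out/η = 32224/0.960 = 33566 W.
I_in = P_in/V_in = 33566/22000 = 1.53 A.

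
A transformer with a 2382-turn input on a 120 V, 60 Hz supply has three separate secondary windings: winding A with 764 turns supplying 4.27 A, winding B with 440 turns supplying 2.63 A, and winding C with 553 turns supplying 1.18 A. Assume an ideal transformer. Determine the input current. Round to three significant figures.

I_in ≈ 2.13 A

V_A = 120 × 764/2382 = 38.489 V; V_B = 120 × 440/2382 = 22.166 V; V_C = 120 × 553/2382 = 27.859 V.
P_out = V_A I_A + V_B I_B + V_C I_C = 38.489×4.27 + 22.166×2.63 + 27.859×1.18 = 164.35 + 58.297 + 32.874 = 255.52 W.
Ideal ⇒ P_in = P_out, so I_in = P_out/V_in = 255.52/120 = 2.13 A.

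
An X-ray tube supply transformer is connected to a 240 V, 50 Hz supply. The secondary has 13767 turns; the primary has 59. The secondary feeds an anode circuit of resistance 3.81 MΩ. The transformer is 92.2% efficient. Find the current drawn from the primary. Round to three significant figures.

V_s = 240 × 13767/59 = 56001 V.
I_s = V_s/R = 56001/(3.81×10^6) = 0.014699 A.
P_out = V_s I_s = 56001 × 0.014699 = 823.14 W.
P_in = P_out/η = 823.14/0.922 = 892.77 W.
I_p = P_in/V_p = 892.77/240 = 3.72 A.

I_p ≈ 3.72 A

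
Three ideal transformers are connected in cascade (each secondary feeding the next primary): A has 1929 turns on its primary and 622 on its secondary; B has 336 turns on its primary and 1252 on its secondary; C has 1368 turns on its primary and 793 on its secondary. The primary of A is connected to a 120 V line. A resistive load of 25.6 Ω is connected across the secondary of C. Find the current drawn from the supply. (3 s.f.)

After A: V = 120.00 × 622/1929 = 38.694 V.
After B: V = 38.694 × 1252/336 = 144.18 V.
After C: V = 144.18 × 793/1368 = 83.578 V.
I_load = 83.578/25.6 = 3.2648 A, so P_out = 83.578 × 3.2648 = 272.86 W.
All ideal ⇒ P_in = P_out, so I_supply = 272.86/120 = 2.27 A.

I_supply ≈ 2.27 A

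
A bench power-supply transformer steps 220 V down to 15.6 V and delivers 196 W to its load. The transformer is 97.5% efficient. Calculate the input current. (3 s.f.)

I_in ≈ 0.914 A

P_in = P_out/η = 196/0.975 = 201.03 W.
I_in = P_in/V_in = 201.03/220 = 0.914 A.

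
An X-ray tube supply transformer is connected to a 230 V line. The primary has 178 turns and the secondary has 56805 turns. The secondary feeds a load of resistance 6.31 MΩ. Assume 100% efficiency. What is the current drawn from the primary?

V_s = V_p × N_s/N_p = 230 × 56805/178 = 73400 V.
I_s = V_s/R = 73400/(6.31×10^6) = 0.011632 A.
For an ideal transformer I_p N_p = I_s N_s, so I_p = 0.011632 × 56805/178 = 3.71 A.

I_p ≈ 3.71 A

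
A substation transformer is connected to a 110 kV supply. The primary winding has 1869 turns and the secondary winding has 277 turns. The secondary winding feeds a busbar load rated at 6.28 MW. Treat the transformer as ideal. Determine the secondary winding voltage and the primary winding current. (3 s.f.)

V_s ≈ 16300 V, I_p ≈ 57.1 A

V_s = V_p × N_s/N_p = 110000 × 277/1869 = 16303 V.
I_s = P/V_s = 6.28×10^6/16303 = 385.21 A.
I_p = I_s × N_s/N_p = 385.21 × 277/1869 = 57.1 A.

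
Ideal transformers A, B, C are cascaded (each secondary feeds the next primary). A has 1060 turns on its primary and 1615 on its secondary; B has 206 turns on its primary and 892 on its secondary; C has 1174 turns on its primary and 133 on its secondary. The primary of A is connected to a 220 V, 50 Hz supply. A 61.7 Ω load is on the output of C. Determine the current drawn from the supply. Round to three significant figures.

I_supply ≈ 1.99 A

Secondary of A: V = 220.00 × 1615/1060 = 335.19 V.
Secondary of B: V = 335.19 × 892/206 = 1451.4 V.
Secondary of C: V = 1451.4 × 133/1174 = 164.43 V.
I_load = 164.43/61.7 = 2.6649 A, so P_out = 164.43 × 2.6649 = 438.18 W.
All ideal ⇒ P_in = P_out, so I_supply = 438.18/220 = 1.99 A.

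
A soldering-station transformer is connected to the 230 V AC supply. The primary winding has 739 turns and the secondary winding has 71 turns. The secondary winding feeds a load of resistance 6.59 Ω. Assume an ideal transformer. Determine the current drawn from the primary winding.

V_s = V_p × N_s/N_p = 230 × 71/739 = 22.097 V.
I_s = V_s/R = 22.097/6.59 = 3.3532 A.
For an ideal transformer I_p N_p = I_s N_s, so I_p = 3.3532 × 71/739 = 0.322 A.

I_p ≈ 0.322 A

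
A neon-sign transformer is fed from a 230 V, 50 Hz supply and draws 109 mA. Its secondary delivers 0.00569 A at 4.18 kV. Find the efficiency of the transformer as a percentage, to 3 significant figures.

P_in = 230 × 0.109 = 25.0700 W.
P_out = 4180 × 0.00569 = 23.7842 W.
η = P_out/P_in = 23.7842/25.0700 = 0.949.

η ≈ 94.9%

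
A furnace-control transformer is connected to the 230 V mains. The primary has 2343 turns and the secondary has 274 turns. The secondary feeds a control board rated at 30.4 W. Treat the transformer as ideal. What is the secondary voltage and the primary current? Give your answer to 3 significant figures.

V_s ≈ 26.9 V, I_p ≈ 0.132 A

V_s = V_p × N_s/N_p = 230 × 274/2343 = 26.897 V.
I_s = P/V_s = 30.4/26.897 = 1.1302 A.
I_p = I_s × N_s/N_p = 1.1302 × 274/2343 = 0.132 A.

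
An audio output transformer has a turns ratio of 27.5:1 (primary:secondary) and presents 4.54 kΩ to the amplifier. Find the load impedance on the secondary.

Z_s ≈ 6.00 Ω

Z_s = Z_p/(N_p/N_s)² = 4540/27.5² = 6.00 Ω.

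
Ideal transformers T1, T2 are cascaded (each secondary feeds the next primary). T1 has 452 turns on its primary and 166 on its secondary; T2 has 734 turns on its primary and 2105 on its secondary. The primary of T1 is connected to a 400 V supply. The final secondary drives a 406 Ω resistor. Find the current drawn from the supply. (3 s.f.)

After T1: V = 400.00 × 166/452 = 146.90 V.
After T2: V = 146.90 × 2105/734 = 421.29 V.
I_load = 421.29/406 = 1.0377 A, so P_out = 421.29 × 1.0377 = 437.16 W.
All ideal ⇒ P_in = P_out, so I_supply = 437.16/400 = 1.09 A.

I_supply ≈ 1.09 A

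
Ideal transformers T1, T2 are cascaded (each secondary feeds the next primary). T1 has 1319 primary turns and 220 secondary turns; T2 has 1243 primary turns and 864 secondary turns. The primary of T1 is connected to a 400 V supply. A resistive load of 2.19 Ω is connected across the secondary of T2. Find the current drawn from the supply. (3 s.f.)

I_supply ≈ 2.46 A

Secondary of T1: V = 400.00 × 220/1319 = 66.717 V.
Secondary of T2: V = 66.717 × 864/1243 = 46.375 V.
I_load = 46.375/2.19 = 21.176 A, so P_out = 46.375 × 21.176 = 982.01 W.
All ideal ⇒ P_in = P_out, so I_supply = 982.01/400 = 2.46 A.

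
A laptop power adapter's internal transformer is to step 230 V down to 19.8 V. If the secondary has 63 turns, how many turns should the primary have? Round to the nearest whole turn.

N_p/N_s = V_p/V_s, so N_p = 63 × 230/19.8 = 731.8 ≈ 732 turns.

N_p = 732 turns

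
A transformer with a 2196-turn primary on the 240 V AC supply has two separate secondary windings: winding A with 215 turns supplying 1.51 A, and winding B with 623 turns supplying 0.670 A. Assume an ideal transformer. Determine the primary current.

V_A = 240 × 215/2196 = 23.497 V; V_B = 240 × 623/2196 = 68.087 V.
P_out = V_A I_A + V_B I_B = 23.497×1.51 + 68.087×0.670 = 35.481 + 45.619 = 81.099 W.
Ideal ⇒ P_in = P_out, so I_p = P_out/V_p = 81.099/240 = 0.338 A.

I_p ≈ 0.338 A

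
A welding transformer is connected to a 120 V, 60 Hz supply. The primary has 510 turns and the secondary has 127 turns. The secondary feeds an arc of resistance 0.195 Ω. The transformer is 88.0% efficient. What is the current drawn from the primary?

V_s = 120 × 127/510 = 29.882 V.
I_s = V_s/R = 29.882/0.195 = 153.24 A.
P_out = V_s I_s = 29.882 × 153.24 = 4579.3 W.
P_in = P_out/η = 4579.3/0.880 = 5203.7 W.
I_p = P_in/V_p = 5203.7/120 = 43.4 A.

I_p ≈ 43.4 A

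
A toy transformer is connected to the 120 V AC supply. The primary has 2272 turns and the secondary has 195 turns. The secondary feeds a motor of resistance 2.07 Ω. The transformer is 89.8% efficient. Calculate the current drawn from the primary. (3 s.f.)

I_p ≈ 0.476 A

V_s = 120 × 195/2272 = 10.299 V.
I_s = V_s/R = 10.299/2.07 = 4.9755 A.
P_out = V_s I_s = 10.299 × 4.9755 = 51.244 W.
P_in = P_out/η = 51.244/0.898 = 57.065 W.
I_p = P_in/V_p = 57.065/120 = 0.476 A.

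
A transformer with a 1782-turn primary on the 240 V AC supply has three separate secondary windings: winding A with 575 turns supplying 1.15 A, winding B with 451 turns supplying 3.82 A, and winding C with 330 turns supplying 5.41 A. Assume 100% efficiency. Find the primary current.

I_p ≈ 2.34 A

V_A = 240 × 575/1782 = 77.441 V; V_B = 240 × 451/1782 = 60.741 V; V_C = 240 × 330/1782 = 44.444 V.
P_out = V_A I_A + V_B I_B + V_C I_C = 77.441×1.15 + 60.741×3.82 + 44.444×5.41 = 89.057 + 232.03 + 240.44 = 561.53 W.
Ideal ⇒ P_in = P_out, so I_p = P_out/V_p = 561.53/240 = 2.34 A.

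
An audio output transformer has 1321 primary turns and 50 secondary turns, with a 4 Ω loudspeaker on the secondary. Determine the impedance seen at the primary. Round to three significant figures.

Z_p ≈ 2790 Ω

Z_p = (N_p/N_s)² × Z_s = (1321/50)² × 4 = 2790 Ω.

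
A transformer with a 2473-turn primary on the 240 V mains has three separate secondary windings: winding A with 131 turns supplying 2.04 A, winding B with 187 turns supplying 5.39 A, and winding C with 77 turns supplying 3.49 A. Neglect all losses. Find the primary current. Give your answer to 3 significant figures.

I_p ≈ 0.624 A

V_A = 240 × 131/2473 = 12.713 V; V_B = 240 × 187/2473 = 18.148 V; V_C = 240 × 77/2473 = 7.4727 V.
P_out = V_A I_A + V_B I_B + V_C I_C = 12.713×2.04 + 18.148×5.39 + 7.4727×3.49 = 25.935 + 97.818 + 26.080 = 149.83 W.
Ideal ⇒ P_in = P_out, so I_p = P_out/V_p = 149.83/240 = 0.624 A.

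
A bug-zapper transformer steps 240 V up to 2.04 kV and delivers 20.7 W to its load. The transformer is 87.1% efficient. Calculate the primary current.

I_p ≈ 0.0990 A

P_in = P_out/η = 20.7/0.871 = 23.766 W.
I_p = P_in/V_p = 23.766/240 = 0.0990 A.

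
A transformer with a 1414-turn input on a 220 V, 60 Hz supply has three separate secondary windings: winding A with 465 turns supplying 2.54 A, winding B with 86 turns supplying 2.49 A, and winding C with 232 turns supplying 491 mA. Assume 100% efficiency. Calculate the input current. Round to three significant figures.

V_A = 220 × 465/1414 = 72.348 V; V_B = 220 × 86/1414 = 13.380 V; V_C = 220 × 232/1414 = 36.096 V.
P_out = V_A I_A + V_B I_B + V_C I_C = 72.348×2.54 + 13.380×2.49 + 36.096×0.491 = 183.76 + 33.317 + 17.723 = 234.80 W.
Ideal ⇒ P_in = P_out, so I_in = P_out/V_in = 234.80/220 = 1.07 A.

I_in ≈ 1.07 A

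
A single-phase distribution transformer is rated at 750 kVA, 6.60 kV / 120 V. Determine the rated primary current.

I_p = S/V_p = 750000/6600 = 114 A.

I_p ≈ 114 A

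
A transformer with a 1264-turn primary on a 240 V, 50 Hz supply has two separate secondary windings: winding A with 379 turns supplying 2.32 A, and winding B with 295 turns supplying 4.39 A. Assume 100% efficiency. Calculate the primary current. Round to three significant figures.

I_p ≈ 1.72 A

V_A = 240 × 379/1264 = 71.962 V; V_B = 240 × 295/1264 = 56.013 V.
P_out = V_A I_A + V_B I_B = 71.962×2.32 + 56.013×4.39 = 166.95 + 245.90 = 412.85 W.
Ideal ⇒ P_in = P_out, so I_p = P_out/V_p = 412.85/240 = 1.72 A.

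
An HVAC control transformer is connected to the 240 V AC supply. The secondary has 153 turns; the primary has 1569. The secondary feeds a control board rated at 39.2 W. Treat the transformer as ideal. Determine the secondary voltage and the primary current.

V_s ≈ 23.4 V, I_p ≈ 0.163 A

V_s = V_p × N_s/N_p = 240 × 153/1569 = 23.403 V.
I_s = P/V_s = 39.2/23.403 = 1.6750 A.
I_p = I_s × N_s/N_p = 1.6750 × 153/1569 = 0.163 A.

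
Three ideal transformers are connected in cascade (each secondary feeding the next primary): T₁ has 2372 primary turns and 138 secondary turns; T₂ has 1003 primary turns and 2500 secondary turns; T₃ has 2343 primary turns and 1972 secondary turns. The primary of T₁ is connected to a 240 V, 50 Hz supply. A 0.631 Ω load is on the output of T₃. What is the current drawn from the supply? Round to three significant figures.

I_supply ≈ 5.67 A

After T₁: V = 240.00 × 138/2372 = 13.963 V.
After T₂: V = 13.963 × 2500/1003 = 34.803 V.
After T₃: V = 34.803 × 1972/2343 = 29.292 V.
I_load = 29.292/0.631 = 46.422 A, so P_out = 29.292 × 46.422 = 1359.8 W.
All ideal ⇒ P_in = P_out, so I_supply = 1359.8/240 = 5.67 A.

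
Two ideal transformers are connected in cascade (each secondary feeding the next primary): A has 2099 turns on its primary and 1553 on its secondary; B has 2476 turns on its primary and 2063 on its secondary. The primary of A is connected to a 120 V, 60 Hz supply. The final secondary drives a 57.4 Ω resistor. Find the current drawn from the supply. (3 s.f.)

Secondary of A: V = 120.00 × 1553/2099 = 88.785 V.
Secondary of B: V = 88.785 × 2063/2476 = 73.976 V.
I_load = 73.976/57.4 = 1.2888 A, so P_out = 73.976 × 1.2888 = 95.338 W.
All ideal ⇒ P_in = P_out, so I_supply = 95.338/120 = 0.794 A.

I_supply ≈ 0.794 A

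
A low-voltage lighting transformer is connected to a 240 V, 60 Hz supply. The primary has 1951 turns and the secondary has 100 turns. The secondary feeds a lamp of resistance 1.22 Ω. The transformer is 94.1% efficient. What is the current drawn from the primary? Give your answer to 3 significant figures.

V_s = 240 × 100/1951 = 12.301 V.
I_s = V_s/R = 12.301/1.22 = 10.083 A.
P_out = V_s I_s = 12.301 × 10.083 = 124.04 W.
P_in = P_out/η = 124.04/0.941 = 131.81 W.
I_p = P_in/V_p = 131.81/240 = 0.549 A.

I_p ≈ 0.549 A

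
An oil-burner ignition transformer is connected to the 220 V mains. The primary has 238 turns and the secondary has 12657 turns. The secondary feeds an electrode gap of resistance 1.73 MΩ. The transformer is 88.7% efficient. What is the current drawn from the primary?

I_p ≈ 0.405 A

V_s = 220 × 12657/238 = 11700 V.
I_s = V_s/R = 11700/(1.73×10^6) = 0.0067629 A.
P_out = V_s I_s = 11700 × 0.0067629 = 79.124 W.
P_in = P_out/η = 79.124/0.887 = 89.204 W.
I_p = P_in/V_p = 89.204/220 = 0.405 A.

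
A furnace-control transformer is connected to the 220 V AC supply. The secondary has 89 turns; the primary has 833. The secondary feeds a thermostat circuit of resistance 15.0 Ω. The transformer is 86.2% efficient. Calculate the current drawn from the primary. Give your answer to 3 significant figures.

V_s = 220 × 89/833 = 23.505 V.
I_s = V_s/R = 23.505/15.0 = 1.5670 A.
P_out = V_s I_s = 23.505 × 1.5670 = 36.834 W.
P_in = P_out/η = 36.834/0.862 = 42.730 W.
I_p = P_in/V_p = 42.730/220 = 0.194 A.

I_p ≈ 0.194 A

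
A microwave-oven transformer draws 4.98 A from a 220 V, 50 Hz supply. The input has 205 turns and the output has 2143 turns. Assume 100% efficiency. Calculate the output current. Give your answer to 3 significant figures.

I_out ≈ 0.476 A

I_out/I_in = N_in/N_out, so I_out = 4.98 × 205/2143 = 0.476 A.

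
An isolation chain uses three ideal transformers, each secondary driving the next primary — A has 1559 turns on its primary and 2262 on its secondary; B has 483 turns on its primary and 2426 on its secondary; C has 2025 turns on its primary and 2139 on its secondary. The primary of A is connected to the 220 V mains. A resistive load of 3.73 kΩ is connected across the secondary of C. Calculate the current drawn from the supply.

I_supply ≈ 3.50 A

After A: V = 220.00 × 2262/1559 = 319.20 V.
After B: V = 319.20 × 2426/483 = 1603.3 V.
After C: V = 1603.3 × 2139/2025 = 1693.6 V.
I_load = 1693.6/3730 = 0.45404 A, so P_out = 1693.6 × 0.45404 = 768.93 W.
All ideal ⇒ P_in = P_out, so I_supply = 768.93/220 = 3.50 A.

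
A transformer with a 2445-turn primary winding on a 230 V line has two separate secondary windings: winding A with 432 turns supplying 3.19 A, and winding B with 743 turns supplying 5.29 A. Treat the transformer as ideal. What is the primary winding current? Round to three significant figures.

I_p ≈ 2.17 A

V_A = 230 × 432/2445 = 40.638 V; V_B = 230 × 743/2445 = 69.894 V.
P_out = V_A I_A + V_B I_B = 40.638×3.19 + 69.894×5.29 = 129.64 + 369.74 = 499.37 W.
Ideal ⇒ P_in = P_out, so I_p = P_out/V_p = 499.37/230 = 2.17 A.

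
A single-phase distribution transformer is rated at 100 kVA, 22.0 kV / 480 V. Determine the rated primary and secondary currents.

I_p ≈ 4.55 A, I_s ≈ 208 A

I_p = S/V_p = 100000/22000 = 4.55 A.
I_s = S/V_s = 100000/480 = 208 A.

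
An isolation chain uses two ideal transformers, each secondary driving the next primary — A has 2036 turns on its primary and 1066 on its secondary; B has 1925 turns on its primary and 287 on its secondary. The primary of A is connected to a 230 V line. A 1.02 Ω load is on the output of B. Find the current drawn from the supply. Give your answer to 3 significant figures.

Secondary of A: V = 230.00 × 1066/2036 = 120.42 V.
Secondary of B: V = 120.42 × 287/1925 = 17.954 V.
I_load = 17.954/1.02 = 17.602 A, so P_out = 17.954 × 17.602 = 316.02 W.
All ideal ⇒ P_in = P_out, so I_supply = 316.02/230 = 1.37 A.

I_supply ≈ 1.37 A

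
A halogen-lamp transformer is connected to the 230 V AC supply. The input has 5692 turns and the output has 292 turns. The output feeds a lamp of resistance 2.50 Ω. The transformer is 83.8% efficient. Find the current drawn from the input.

V_out = 230 × 292/5692 = 11.799 V.
I_out = V_out/R = 11.799/2.50 = 4.7196 A.
P_out = V_out I_out = 11.799 × 4.7196 = 55.687 W.
P_in = P_out/η = 55.687/0.838 = 66.452 W.
I_in = P_in/V_in = 66.452/230 = 0.289 A.

I_in ≈ 0.289 A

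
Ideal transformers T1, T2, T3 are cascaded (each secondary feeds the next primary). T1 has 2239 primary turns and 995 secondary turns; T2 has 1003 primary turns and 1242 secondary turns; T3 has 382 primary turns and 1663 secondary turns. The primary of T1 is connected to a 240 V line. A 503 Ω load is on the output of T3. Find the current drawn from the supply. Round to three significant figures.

I_supply ≈ 2.74 A

After T1: V = 240.00 × 995/2239 = 106.65 V.
After T2: V = 106.65 × 1242/1003 = 132.07 V.
After T3: V = 132.07 × 1663/382 = 574.95 V.
I_load = 574.95/503 = 1.1430 A, so P_out = 574.95 × 1.1430 = 657.19 W.
All ideal ⇒ P_in = P_out, so I_supply = 657.19/240 = 2.74 A.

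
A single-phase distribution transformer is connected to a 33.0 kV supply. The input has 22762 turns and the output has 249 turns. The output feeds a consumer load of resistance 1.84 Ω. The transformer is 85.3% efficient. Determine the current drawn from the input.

I_in ≈ 2.52 A

V_out = 33000 × 249/22762 = 361.00 V.
I_out = V_out/R = 361.00/1.84 = 196.19 A.
P_out = V_out I_out = 361.00 × 196.19 = 70825 W.
P_in = P_out/η = 70825/0.853 = 83031 W.
I_in = P_in/V_in = 83031/33000 = 2.52 A.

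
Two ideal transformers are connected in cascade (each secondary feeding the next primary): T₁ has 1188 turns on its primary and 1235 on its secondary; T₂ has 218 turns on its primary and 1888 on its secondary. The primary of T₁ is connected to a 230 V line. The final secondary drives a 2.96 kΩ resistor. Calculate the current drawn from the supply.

Secondary of T₁: V = 230.00 × 1235/1188 = 239.10 V.
Secondary of T₂: V = 239.10 × 1888/218 = 2070.7 V.
I_load = 2070.7/2960 = 0.69957 A, so P_out = 2070.7 × 0.69957 = 1448.6 W.
All ideal ⇒ P_in = P_out, so I_supply = 1448.6/230 = 6.30 A.

I_supply ≈ 6.30 A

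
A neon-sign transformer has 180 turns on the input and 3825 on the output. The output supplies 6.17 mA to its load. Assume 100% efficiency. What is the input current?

For an ideal transformer I_in/I_out = N_out/N_in, so I_in = 0.00617 × 3825/180 = 0.131 A.

I_in ≈ 0.131 A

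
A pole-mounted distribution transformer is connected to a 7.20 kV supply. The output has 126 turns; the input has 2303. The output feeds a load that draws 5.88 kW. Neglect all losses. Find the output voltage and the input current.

V_out ≈ 394 V, I_in ≈ 0.817 A

V_out = V_in × N_out/N_in = 7200 × 126/2303 = 393.92 V.
I_out = P/V_out = 5880/393.92 = 14.927 A.
I_in = I_out × N_out/N_in = 14.927 × 126/2303 = 0.817 A.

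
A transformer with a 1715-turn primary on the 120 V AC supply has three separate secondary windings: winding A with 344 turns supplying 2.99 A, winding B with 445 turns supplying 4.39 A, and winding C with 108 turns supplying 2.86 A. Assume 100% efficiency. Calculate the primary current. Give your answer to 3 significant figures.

V_A = 120 × 344/1715 = 24.070 V; V_B = 120 × 445/1715 = 31.137 V; V_C = 120 × 108/1715 = 7.5569 V.
P_out = V_A I_A + V_B I_B + V_C I_C = 24.070×2.99 + 31.137×4.39 + 7.5569×2.86 = 71.969 + 136.69 + 21.613 = 230.27 W.
Ideal ⇒ P_in = P_out, so I_p = P_out/V_p = 230.27/120 = 1.92 A.

I_p ≈ 1.92 A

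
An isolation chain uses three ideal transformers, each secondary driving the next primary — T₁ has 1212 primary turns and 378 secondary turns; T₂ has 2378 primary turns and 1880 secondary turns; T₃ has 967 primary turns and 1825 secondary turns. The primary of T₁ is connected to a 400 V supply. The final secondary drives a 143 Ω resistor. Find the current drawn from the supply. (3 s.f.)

Secondary of T₁: V = 400.00 × 378/1212 = 124.75 V.
Secondary of T₂: V = 124.75 × 1880/2378 = 98.627 V.
Secondary of T₃: V = 98.627 × 1825/967 = 186.14 V.
I_load = 186.14/143 = 1.3017 A, so P_out = 186.14 × 1.3017 = 242.29 W.
All ideal ⇒ P_in = P_out, so I_supply = 242.29/400 = 0.606 A.

I_supply ≈ 0.606 A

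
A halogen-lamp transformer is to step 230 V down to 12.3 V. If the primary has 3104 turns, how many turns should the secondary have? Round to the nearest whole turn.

N_s/N_p = V_s/V_p, so N_s = 3104 × 12.3/230 = 166.0 ≈ 166 turns.

N_s = 166 turns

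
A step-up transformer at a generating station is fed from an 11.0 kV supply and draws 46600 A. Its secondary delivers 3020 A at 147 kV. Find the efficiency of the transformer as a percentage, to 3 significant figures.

P_in = 11000 × 46600 = 5.12600×10^8 W.
P_out = 147000 × 3020 = 4.43940×10^8 W.
η = P_out/P_in = 4.43940×10^8/(5.12600×10^8) = 0.866.

η ≈ 86.6%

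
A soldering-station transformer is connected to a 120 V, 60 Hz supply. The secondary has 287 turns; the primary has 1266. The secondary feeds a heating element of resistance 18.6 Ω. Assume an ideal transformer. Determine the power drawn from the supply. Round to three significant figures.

V_s = V_p × N_s/N_p = 120 × 287/1266 = 27.204 V.
I_s = V_s/R = 27.204/18.6 = 1.4626 A.
I_p = I_s × N_s/N_p = 1.4626 × 287/1266 = 0.33156 A.
P = V_p I_p = 120 × 0.33156 = 39.8 W.

P ≈ 39.8 W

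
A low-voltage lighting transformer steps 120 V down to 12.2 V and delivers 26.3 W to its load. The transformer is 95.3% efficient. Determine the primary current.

P_in = P_out/η = 26.3/0.953 = 27.597 W.
I_p = P_in/V_p = 27.597/120 = 0.230 A.

I_p ≈ 0.230 A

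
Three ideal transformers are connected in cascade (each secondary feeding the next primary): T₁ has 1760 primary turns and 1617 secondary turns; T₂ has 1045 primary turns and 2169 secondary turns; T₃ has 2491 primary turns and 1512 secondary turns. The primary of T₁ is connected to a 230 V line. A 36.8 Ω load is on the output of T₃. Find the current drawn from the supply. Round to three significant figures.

Secondary of T₁: V = 230.00 × 1617/1760 = 211.31 V.
Secondary of T₂: V = 211.31 × 2169/1045 = 438.60 V.
Secondary of T₃: V = 438.60 × 1512/2491 = 266.22 V.
I_load = 266.22/36.8 = 7.2343 A, so P_out = 266.22 × 7.2343 = 1926.0 W.
All ideal ⇒ P_in = P_out, so I_supply = 1926.0/230 = 8.37 A.

I_supply ≈ 8.37 A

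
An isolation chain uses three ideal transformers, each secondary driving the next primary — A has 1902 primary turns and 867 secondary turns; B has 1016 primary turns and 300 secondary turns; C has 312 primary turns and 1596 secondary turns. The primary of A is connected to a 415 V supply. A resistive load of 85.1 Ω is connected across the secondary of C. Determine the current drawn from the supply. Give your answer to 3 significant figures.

I_supply ≈ 2.31 A

Secondary of A: V = 415.00 × 867/1902 = 189.17 V.
Secondary of B: V = 189.17 × 300/1016 = 55.858 V.
Secondary of C: V = 55.858 × 1596/312 = 285.73 V.
I_load = 285.73/85.1 = 3.3576 A, so P_out = 285.73 × 3.3576 = 959.39 W.
All ideal ⇒ P_in = P_out, so I_supply = 959.39/415 = 2.31 A.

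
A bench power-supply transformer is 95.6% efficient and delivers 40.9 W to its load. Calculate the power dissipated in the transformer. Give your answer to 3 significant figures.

P_in = P_out/η = 40.9/0.956 = 42.7824 W.
P_loss = P_in − P_out = 42.7824 − 40.9 = 1.88 W.

P_loss ≈ 1.88 W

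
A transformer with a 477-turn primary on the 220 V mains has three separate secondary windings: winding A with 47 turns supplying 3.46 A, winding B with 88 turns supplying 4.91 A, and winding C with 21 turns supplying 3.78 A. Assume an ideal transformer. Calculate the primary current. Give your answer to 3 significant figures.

V_A = 220 × 47/477 = 21.677 V; V_B = 220 × 88/477 = 40.587 V; V_C = 220 × 21/477 = 9.6855 V.
P_out = V_A I_A + V_B I_B + V_C I_C = 21.677×3.46 + 40.587×4.91 + 9.6855×3.78 = 75.003 + 199.28 + 36.611 = 310.90 W.
Ideal ⇒ P_in = P_out, so I_p = P_out/V_p = 310.90/220 = 1.41 A.

I_p ≈ 1.41 A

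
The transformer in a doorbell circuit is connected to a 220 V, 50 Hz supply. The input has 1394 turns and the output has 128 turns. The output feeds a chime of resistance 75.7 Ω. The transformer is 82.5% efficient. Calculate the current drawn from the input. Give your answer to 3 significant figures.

V_out = 220 × 128/1394 = 20.201 V.
I_out = V_out/R = 20.201/75.7 = 0.26685 A.
P_out = V_out I_out = 20.201 × 0.26685 = 5.3907 W.
P_in = P_out/η = 5.3907/0.825 = 6.5342 W.
I_in = P_in/V_in = 6.5342/220 = 0.0297 A.

I_in ≈ 0.0297 A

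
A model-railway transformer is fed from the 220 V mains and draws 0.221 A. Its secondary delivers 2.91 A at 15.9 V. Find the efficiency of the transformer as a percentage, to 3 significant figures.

η ≈ 95.2%

P_in = 220 × 0.221 = 48.6200 W.
P_out = 15.9 × 2.91 = 46.2690 W.
η = P_out/P_in = 46.2690/48.6200 = 0.952.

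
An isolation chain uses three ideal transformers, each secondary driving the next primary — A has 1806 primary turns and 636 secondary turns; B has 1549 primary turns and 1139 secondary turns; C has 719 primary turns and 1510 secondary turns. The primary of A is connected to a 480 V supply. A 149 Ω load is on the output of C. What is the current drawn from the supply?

Secondary of A: V = 480.00 × 636/1806 = 169.04 V.
Secondary of B: V = 169.04 × 1139/1549 = 124.29 V.
Secondary of C: V = 124.29 × 1510/719 = 261.04 V.
I_load = 261.04/149 = 1.7519 A, so P_out = 261.04 × 1.7519 = 457.32 W.
All ideal ⇒ P_in = P_out, so I_supply = 457.32/480 = 0.953 A.

I_supply ≈ 0.953 A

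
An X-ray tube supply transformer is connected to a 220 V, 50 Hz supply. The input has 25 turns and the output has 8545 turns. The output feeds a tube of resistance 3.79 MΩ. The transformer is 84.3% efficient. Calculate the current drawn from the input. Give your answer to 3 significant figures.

I_in ≈ 8.04 A

V_out = 220 × 8545/25 = 75196 V.
I_out = V_out/R = 75196/(3.79×10^6) = 0.019841 A.
P_out = V_out I_out = 75196 × 0.019841 = 1491.9 W.
P_in = P_out/η = 1491.9/0.843 = 1769.8 W.
I_in = P_in/V_in = 1769.8/220 = 8.04 A.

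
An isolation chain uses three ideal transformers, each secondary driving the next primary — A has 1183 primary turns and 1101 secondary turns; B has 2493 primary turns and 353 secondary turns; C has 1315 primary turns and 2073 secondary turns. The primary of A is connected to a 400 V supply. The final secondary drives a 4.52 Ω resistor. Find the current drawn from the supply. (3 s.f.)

Secondary of A: V = 400.00 × 1101/1183 = 372.27 V.
Secondary of B: V = 372.27 × 353/2493 = 52.713 V.
Secondary of C: V = 52.713 × 2073/1315 = 83.098 V.
I_load = 83.098/4.52 = 18.384 A, so P_out = 83.098 × 18.384 = 1527.7 W.
All ideal ⇒ P_in = P_out, so I_supply = 1527.7/400 = 3.82 A.

I_supply ≈ 3.82 A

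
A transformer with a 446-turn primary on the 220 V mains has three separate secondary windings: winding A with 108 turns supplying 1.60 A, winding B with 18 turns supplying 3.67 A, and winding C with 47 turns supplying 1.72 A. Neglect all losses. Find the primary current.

V_A = 220 × 108/446 = 53.274 V; V_B = 220 × 18/446 = 8.8789 V; V_C = 220 × 47/446 = 23.184 V.
P_out = V_A I_A + V_B I_B + V_C I_C = 53.274×1.60 + 8.8789×3.67 + 23.184×1.72 = 85.238 + 32.586 + 39.876 = 157.70 W.
Ideal ⇒ P_in = P_out, so I_p = P_out/V_p = 157.70/220 = 0.717 A.

I_p ≈ 0.717 A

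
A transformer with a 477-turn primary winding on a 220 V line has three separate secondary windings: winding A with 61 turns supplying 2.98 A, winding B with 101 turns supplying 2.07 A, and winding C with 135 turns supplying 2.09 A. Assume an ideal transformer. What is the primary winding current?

V_A = 220 × 61/477 = 28.134 V; V_B = 220 × 101/477 = 46.583 V; V_C = 220 × 135/477 = 62.264 V.
P_out = V_A I_A + V_B I_B + V_C I_C = 28.134×2.98 + 46.583×2.07 + 62.264×2.09 = 83.840 + 96.426 + 130.13 = 310.40 W.
Ideal ⇒ P_in = P_out, so I_p = P_out/V_p = 310.40/220 = 1.41 A.

I_p ≈ 1.41 A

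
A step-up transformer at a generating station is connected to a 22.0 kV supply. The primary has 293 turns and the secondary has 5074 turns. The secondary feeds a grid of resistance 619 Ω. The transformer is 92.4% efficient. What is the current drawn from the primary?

I_p ≈ 11500 A

V_s = 22000 × 5074/293 = 380980 V.
I_s = V_s/R = 380980/619 = 615.48 A.
P_out = V_s I_s = 380980 × 615.48 = 2.3449×10^8 W.
P_in = P_out/η = 2.3449×10^8/0.924 = 2.5377×10^8 W.
I_p = P_in/V_p = 2.5377×10^8/22000 = 11500 A.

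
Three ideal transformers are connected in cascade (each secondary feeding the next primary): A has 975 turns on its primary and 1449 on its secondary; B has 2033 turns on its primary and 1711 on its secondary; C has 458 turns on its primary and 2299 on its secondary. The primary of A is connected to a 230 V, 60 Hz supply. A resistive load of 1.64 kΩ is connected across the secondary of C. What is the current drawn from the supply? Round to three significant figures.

Secondary of A: V = 230.00 × 1449/975 = 341.82 V.
Secondary of B: V = 341.82 × 1711/2033 = 287.68 V.
Secondary of C: V = 287.68 × 2299/458 = 1444.0 V.
I_load = 1444.0/1640 = 0.88051 A, so P_out = 1444.0 × 0.88051 = 1271.5 W.
All ideal ⇒ P_in = P_out, so I_supply = 1271.5/230 = 5.53 A.

I_supply ≈ 5.53 A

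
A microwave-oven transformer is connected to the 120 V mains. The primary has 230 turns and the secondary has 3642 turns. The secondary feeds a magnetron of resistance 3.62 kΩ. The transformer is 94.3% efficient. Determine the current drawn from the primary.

I_p ≈ 8.81 A

V_s = 120 × 3642/230 = 1900.2 V.
I_s = V_s/R = 1900.2/3620 = 0.52491 A.
P_out = V_s I_s = 1900.2 × 0.52491 = 997.42 W.
P_in = P_out/η = 997.42/0.943 = 1057.7 W.
I_p = P_in/V_p = 1057.7/120 = 8.81 A.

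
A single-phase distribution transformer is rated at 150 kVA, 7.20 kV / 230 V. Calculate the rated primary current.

I_p ≈ 20.8 A

I_p = S/V_p = 150000/7200 = 20.8 A.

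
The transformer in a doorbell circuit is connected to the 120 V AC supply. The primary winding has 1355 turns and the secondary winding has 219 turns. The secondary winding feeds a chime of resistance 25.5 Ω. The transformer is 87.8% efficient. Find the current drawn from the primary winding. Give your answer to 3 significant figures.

V_s = 120 × 219/1355 = 19.395 V.
I_s = V_s/R = 19.395/25.5 = 0.76058 A.
P_out = V_s I_s = 19.395 × 0.76058 = 14.751 W.
P_in = P_out/η = 14.751/0.878 = 16.801 W.
I_p = P_in/V_p = 16.801/120 = 0.140 A.

I_p ≈ 0.140 A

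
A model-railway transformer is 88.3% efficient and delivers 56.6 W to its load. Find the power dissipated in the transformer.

P_in = P_out/η = 56.6/0.883 = 64.0997 W.
P_loss = P_in − P_out = 64.0997 − 56.6 = 7.50 W.

P_loss ≈ 7.50 W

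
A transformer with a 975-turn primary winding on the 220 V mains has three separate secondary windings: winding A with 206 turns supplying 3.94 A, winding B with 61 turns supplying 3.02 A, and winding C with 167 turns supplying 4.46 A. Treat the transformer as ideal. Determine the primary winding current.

V_A = 220 × 206/975 = 46.482 V; V_B = 220 × 61/975 = 13.764 V; V_C = 220 × 167/975 = 37.682 V.
P_out = V_A I_A + V_B I_B + V_C I_C = 46.482×3.94 + 13.764×3.02 + 37.682×4.46 = 183.14 + 41.568 + 168.06 = 392.77 W.
Ideal ⇒ P_in = P_out, so I_p = P_out/V_p = 392.77/220 = 1.79 A.

I_p ≈ 1.79 A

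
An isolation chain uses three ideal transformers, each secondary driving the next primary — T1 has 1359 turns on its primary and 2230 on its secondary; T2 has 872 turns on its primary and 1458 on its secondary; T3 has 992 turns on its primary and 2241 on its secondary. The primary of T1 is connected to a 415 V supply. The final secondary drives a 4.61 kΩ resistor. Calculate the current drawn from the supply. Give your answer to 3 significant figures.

I_supply ≈ 3.46 A

Secondary of T1: V = 415.00 × 2230/1359 = 680.98 V.
Secondary of T2: V = 680.98 × 1458/872 = 1138.6 V.
Secondary of T3: V = 1138.6 × 2241/992 = 2572.2 V.
I_load = 2572.2/4610 = 0.55796 A, so P_out = 2572.2 × 0.55796 = 1435.2 W.
All ideal ⇒ P_in = P_out, so I_supply = 1435.2/415 = 3.46 A.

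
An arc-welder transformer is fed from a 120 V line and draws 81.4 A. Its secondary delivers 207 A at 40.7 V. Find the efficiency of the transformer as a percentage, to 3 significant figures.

P_in = 120 × 81.4 = 9768.00 W.
P_out = 40.7 × 207 = 8424.90 W.
η = P_out/P_in = 8424.90/9768.00 = 0.863.

η ≈ 86.3%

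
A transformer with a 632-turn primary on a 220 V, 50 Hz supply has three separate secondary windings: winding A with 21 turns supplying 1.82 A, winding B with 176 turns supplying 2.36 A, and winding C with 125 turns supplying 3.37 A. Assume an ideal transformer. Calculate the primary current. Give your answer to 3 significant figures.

V_A = 220 × 21/632 = 7.3101 V; V_B = 220 × 176/632 = 61.266 V; V_C = 220 × 125/632 = 43.513 V.
P_out = V_A I_A + V_B I_B + V_C I_C = 7.3101×1.82 + 61.266×2.36 + 43.513×3.37 = 13.304 + 144.59 + 146.64 = 304.53 W.
Ideal ⇒ P_in = P_out, so I_p = P_out/V_p = 304.53/220 = 1.38 A.

I_p ≈ 1.38 A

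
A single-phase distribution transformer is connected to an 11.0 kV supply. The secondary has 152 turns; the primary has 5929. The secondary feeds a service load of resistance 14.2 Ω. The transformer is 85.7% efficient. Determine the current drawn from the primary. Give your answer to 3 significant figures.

I_p ≈ 0.594 A

V_s = 11000 × 152/5929 = 282.00 V.
I_s = V_s/R = 282.00/14.2 = 19.859 A.
P_out = V_s I_s = 282.00 × 19.859 = 5600.4 W.
P_in = P_out/η = 5600.4/0.857 = 6534.9 W.
I_p = P_in/V_p = 6534.9/11000 = 0.594 A.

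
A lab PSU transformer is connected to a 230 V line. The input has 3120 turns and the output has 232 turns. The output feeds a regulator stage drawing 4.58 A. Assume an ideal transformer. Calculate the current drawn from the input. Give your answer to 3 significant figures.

I_in ≈ 0.341 A

For an ideal transformer I_in N_in = I_out N_out, so I_in = 4.58 × 232/3120 = 0.341 A.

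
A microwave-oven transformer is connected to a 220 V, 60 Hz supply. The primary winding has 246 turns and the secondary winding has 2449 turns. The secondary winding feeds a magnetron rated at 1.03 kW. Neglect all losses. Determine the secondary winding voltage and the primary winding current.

V_s = V_p × N_s/N_p = 220 × 2449/246 = 2190.2 V.
I_s = P/V_s = 1030/2190.2 = 0.47028 A.
I_p = I_s × N_s/N_p = 0.47028 × 2449/246 = 4.68 A.

V_s ≈ 2190 V, I_p ≈ 4.68 A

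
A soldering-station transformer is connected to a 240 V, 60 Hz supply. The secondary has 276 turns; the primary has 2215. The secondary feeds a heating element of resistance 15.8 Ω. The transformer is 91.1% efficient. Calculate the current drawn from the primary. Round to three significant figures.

I_p ≈ 0.259 A

V_s = 240 × 276/2215 = 29.905 V.
I_s = V_s/R = 29.905/15.8 = 1.8927 A.
P_out = V_s I_s = 29.905 × 1.8927 = 56.603 W.
P_in = P_out/η = 56.603/0.911 = 62.132 W.
I_p = P_in/V_p = 62.132/240 = 0.259 A.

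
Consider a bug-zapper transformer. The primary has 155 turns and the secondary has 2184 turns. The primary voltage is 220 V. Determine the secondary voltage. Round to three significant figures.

V_s/V_p = N_s/N_p, so V_s = 220 × 2184/155 = 3100 V.

V_s ≈ 3100 V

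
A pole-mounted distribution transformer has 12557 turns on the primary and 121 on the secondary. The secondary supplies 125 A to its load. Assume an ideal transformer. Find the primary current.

For an ideal transformer I_p/I_s = N_s/N_p, so I_p = 125 × 121/12557 = 1.20 A.

I_p ≈ 1.20 A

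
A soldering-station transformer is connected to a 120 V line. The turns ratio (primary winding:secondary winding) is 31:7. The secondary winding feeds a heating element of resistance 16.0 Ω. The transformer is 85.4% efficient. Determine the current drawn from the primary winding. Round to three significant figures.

V_s = 120 × 7/31 = 27.097 V.
I_s = V_s/R = 27.097/16.0 = 1.6935 A.
P_out = V_s I_s = 27.097 × 1.6935 = 45.890 W.
P_in = P_out/η = 45.890/0.854 = 53.735 W.
I_p = P_in/V_p = 53.735/120 = 0.448 A.

I_p ≈ 0.448 A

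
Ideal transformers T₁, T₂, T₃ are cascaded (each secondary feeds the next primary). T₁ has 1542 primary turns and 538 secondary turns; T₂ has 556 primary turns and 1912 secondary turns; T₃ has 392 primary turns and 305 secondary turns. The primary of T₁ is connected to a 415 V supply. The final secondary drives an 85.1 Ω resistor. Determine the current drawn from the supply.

I_supply ≈ 4.25 A

Secondary of T₁: V = 415.00 × 538/1542 = 144.79 V.
Secondary of T₂: V = 144.79 × 1912/556 = 497.92 V.
Secondary of T₃: V = 497.92 × 305/392 = 387.41 V.
I_load = 387.41/85.1 = 4.5524 A, so P_out = 387.41 × 4.5524 = 1763.7 W.
All ideal ⇒ P_in = P_out, so I_supply = 1763.7/415 = 4.25 A.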